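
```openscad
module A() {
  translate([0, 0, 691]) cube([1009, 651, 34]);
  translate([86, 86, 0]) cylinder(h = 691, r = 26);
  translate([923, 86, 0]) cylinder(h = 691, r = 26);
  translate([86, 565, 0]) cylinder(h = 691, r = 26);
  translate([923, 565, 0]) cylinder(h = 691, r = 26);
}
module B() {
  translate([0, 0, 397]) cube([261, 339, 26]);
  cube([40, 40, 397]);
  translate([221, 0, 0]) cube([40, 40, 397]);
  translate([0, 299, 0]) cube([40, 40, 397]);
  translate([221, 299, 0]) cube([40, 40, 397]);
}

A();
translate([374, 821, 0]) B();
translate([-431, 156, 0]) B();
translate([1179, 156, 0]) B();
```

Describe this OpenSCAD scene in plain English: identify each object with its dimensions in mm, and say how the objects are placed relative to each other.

A is a rectangular dining table. The top is 1009×651×34 mm with its upper surface at z = 725 mm. It stands on four round legs of 52 mm diameter, each leg's bounding box inset 60 mm from the nearest pair of top edges, running from the floor to the underside of the top.

B is a four-legged stool. The seat is 261×339 mm, 26 mm thick, top at z = 423 mm. It stands on four square legs, each 40×40 mm in cross-section, from z = 0 to the seat underside, each flush with a corner of the seat.

Three stools sit around the table at the +y, −x, +x sides.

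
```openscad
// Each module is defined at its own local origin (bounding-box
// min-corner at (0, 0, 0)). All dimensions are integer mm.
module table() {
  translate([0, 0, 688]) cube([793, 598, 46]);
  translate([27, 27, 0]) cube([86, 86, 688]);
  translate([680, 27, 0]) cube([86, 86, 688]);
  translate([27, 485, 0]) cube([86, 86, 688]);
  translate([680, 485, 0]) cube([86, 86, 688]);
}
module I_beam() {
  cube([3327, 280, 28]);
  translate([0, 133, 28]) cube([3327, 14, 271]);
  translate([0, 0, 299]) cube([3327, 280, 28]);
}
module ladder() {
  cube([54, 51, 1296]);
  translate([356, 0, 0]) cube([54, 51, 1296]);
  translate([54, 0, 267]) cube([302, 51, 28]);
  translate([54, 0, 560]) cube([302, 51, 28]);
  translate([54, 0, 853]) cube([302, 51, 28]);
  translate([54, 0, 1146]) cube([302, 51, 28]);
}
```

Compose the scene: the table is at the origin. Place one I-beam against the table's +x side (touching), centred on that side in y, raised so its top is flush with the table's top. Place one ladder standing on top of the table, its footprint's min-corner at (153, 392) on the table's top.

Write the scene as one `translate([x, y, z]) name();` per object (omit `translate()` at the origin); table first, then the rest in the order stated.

table();
translate([793, 159, 407]) I_beam();
translate([153, 392, 734]) ladder();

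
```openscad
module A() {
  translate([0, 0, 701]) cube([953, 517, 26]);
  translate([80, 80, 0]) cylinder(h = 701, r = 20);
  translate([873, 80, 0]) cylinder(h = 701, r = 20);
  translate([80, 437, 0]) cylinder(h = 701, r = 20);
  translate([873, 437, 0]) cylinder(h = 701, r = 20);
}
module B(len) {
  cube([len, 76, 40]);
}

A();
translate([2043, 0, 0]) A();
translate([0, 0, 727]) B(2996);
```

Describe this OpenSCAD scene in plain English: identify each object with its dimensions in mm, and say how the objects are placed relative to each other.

A is a table with a 953×517 mm rectangular top, 26 mm thick, top surface at z = 727 mm, supported by four round legs of 40 mm diameter, each leg's bounding box inset 60 mm from the nearest pair of top edges, running from the floor.

B is a rectangular beam 2996 mm long (x), 76 mm deep (y), 40 mm thick (z).

The beam spans the tops of two tables placed 1090 mm apart, resting at z = 727 mm.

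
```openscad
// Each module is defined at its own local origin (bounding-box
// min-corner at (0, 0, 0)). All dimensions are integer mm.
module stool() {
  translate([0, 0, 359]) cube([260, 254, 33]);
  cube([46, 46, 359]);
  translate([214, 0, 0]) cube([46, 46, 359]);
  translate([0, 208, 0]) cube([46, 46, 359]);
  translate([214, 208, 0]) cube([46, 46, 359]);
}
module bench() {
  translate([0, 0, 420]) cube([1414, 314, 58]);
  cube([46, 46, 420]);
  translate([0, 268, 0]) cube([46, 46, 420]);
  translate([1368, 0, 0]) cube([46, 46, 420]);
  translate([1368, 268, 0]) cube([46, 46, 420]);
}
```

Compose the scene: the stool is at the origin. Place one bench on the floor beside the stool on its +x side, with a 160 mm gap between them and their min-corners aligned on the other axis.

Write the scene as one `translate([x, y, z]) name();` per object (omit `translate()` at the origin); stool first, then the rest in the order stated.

stool();
translate([420, 0, 0]) bench();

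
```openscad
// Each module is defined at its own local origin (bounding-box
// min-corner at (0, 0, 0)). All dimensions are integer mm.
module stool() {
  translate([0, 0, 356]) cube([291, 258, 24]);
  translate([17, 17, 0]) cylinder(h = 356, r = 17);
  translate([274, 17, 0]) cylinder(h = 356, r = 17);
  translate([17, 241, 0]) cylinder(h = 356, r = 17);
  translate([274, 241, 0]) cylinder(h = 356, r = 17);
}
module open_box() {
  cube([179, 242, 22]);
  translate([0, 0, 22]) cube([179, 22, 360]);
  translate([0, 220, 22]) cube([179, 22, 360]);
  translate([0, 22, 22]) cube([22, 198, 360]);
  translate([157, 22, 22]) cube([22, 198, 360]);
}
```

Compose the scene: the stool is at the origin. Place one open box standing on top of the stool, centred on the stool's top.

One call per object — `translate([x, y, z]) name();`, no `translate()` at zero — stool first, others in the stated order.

stool();
translate([56, 8, 380]) open_box();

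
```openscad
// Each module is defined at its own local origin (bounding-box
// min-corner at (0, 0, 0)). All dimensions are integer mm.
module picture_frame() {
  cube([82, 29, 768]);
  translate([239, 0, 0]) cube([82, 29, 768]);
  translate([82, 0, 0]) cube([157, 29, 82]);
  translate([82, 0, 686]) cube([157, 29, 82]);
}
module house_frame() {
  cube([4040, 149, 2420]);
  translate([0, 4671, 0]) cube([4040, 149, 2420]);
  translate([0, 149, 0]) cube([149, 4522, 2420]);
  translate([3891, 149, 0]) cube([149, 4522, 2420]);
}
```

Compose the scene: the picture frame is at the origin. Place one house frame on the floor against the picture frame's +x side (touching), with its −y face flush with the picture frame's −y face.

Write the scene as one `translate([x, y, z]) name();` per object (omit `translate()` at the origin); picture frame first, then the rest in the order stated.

picture_frame();
translate([321, 0, 0]) house_frame();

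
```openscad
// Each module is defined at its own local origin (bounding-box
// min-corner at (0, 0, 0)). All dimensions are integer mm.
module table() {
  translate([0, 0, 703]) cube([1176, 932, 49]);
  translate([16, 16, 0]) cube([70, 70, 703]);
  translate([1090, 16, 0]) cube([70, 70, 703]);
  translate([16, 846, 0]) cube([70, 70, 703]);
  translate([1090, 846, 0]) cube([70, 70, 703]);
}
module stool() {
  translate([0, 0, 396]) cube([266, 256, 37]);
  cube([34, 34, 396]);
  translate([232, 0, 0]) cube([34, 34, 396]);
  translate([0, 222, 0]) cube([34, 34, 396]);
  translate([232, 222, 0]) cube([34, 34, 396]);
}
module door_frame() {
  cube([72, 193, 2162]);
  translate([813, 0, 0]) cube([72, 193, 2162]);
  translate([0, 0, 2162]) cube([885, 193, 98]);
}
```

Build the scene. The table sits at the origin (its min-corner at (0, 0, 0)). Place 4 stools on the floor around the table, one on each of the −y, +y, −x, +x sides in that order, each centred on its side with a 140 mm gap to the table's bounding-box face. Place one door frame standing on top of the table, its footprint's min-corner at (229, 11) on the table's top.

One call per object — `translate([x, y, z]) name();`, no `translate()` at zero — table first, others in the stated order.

table();
translate([455, -396, 0]) stool();
translate([455, 1072, 0]) stool();
translate([-406, 338, 0]) stool();
translate([1316, 338, 0]) stool();
translate([229, 11, 752]) door_frame();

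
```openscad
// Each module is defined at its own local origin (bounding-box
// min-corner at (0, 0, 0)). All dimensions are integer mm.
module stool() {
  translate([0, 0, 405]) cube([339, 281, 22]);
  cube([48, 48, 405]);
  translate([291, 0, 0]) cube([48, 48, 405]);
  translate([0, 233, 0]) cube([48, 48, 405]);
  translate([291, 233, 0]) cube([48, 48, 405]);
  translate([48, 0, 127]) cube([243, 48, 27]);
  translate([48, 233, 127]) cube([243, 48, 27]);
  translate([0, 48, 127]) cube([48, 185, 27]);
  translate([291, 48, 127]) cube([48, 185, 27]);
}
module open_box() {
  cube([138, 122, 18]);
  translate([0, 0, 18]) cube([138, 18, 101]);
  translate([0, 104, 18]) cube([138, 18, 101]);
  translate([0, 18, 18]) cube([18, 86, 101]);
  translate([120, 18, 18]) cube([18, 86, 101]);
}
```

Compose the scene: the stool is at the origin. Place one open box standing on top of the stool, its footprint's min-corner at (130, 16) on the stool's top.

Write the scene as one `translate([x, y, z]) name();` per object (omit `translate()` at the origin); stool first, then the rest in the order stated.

stool();
translate([130, 16, 427]) open_box();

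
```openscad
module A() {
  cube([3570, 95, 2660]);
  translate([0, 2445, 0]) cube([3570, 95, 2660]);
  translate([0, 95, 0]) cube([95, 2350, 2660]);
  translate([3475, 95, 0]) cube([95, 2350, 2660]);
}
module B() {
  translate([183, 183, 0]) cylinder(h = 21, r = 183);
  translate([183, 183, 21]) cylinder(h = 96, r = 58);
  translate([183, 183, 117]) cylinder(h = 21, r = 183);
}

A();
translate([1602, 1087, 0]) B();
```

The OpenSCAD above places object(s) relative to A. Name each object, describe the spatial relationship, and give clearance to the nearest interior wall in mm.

A is a house frame. B is a spool. The spool sits inside the house frame, centred. The clearance to the nearest interior wall is 992 mm.

Clearances: x = 1507, y = 992; minimum 992 mm.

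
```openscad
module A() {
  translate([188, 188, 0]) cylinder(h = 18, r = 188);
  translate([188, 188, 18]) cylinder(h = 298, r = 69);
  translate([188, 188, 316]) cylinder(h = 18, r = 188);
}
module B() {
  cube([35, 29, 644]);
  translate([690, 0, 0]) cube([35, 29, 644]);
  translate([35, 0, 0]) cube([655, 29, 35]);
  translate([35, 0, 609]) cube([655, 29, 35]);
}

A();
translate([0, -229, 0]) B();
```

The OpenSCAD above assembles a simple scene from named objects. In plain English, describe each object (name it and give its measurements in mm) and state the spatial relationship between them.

A is a spool: two coaxial disc flanges of radius 188 mm and thickness 18 mm, joined by a core cylinder of radius 69 mm and height 298 mm. The lower flange rests on z = 0 and the three cylinders share a vertical axis.

B is a rectangular picture frame lying in the x–z plane (depth along y). The opening is 655 mm wide (x) by 574 mm tall (z), surrounded by a border 35 mm wide on all four sides. The frame is 29 mm deep and is made of two full-height vertical stiles with two horizontal rails fitted between them.

The picture frame is on the floor beside the spool on its −y side.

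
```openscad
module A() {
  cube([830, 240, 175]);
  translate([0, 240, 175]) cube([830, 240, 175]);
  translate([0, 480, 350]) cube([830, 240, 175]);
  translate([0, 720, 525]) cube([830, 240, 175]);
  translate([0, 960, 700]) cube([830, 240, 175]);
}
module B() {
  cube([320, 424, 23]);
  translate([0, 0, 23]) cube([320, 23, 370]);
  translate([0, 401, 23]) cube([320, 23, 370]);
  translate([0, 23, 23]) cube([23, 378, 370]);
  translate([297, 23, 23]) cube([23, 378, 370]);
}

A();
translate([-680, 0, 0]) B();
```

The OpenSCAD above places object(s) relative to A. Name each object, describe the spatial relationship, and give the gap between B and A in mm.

A is a staircase. B is an open box. The open box is on the floor beside the staircase on its −x side. The gap between the open box and the staircase is 360 mm.

The open box's nearest face is 360 mm from the staircase's −x face.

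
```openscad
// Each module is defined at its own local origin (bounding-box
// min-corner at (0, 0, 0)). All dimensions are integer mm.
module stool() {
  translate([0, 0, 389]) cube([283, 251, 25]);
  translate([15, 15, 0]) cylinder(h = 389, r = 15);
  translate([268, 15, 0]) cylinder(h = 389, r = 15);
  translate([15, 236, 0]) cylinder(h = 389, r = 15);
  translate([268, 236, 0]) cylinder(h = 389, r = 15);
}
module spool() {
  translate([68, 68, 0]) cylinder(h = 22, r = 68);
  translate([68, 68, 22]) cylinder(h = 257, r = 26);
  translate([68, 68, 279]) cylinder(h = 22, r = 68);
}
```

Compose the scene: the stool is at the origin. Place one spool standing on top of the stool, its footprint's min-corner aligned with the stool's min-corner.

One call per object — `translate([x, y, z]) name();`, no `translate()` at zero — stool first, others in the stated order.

stool();
translate([0, 0, 414]) spool();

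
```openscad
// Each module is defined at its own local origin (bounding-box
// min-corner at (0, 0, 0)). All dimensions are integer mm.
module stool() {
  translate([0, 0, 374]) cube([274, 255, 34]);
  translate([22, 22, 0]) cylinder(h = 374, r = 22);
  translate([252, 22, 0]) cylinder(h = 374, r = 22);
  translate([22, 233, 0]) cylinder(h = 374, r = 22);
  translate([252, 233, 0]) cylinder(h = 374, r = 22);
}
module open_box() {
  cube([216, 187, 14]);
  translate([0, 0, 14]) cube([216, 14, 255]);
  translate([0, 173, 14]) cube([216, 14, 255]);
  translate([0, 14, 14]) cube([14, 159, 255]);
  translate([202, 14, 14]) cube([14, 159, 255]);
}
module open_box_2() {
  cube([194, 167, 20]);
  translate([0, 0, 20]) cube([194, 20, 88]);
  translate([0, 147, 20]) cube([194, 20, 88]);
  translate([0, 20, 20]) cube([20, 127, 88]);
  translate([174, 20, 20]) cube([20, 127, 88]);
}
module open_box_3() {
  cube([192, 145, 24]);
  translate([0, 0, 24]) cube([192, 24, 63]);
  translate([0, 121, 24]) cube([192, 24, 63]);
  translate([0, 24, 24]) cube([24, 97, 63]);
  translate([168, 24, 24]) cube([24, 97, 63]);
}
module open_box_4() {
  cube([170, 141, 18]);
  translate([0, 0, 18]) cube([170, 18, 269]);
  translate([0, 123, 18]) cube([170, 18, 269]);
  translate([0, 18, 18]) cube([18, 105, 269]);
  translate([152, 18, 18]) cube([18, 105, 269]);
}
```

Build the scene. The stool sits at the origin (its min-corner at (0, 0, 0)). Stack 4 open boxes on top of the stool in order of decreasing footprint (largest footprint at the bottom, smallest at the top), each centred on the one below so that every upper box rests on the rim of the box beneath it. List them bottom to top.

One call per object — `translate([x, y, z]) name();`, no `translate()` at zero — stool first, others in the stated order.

stool();
translate([29, 34, 408]) open_box();
translate([40, 44, 677]) open_box_2();
translate([41, 55, 785]) open_box_3();
translate([52, 57, 872]) open_box_4();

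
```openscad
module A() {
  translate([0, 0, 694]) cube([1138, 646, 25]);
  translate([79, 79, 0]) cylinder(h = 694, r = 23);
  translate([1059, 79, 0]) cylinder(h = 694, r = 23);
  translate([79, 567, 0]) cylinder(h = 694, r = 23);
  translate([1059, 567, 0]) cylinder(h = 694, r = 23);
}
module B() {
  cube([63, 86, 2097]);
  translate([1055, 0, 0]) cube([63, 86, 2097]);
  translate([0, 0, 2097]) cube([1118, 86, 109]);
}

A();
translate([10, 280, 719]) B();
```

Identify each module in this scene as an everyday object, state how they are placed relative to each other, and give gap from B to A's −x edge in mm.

The door frame's min-x is at 10; the table's min-x is 0; gap = 10 mm.

A is a table. B is a door frame. The door frame is on top of the table, centred. The gap from the door frame to the table's −x edge is 10 mm.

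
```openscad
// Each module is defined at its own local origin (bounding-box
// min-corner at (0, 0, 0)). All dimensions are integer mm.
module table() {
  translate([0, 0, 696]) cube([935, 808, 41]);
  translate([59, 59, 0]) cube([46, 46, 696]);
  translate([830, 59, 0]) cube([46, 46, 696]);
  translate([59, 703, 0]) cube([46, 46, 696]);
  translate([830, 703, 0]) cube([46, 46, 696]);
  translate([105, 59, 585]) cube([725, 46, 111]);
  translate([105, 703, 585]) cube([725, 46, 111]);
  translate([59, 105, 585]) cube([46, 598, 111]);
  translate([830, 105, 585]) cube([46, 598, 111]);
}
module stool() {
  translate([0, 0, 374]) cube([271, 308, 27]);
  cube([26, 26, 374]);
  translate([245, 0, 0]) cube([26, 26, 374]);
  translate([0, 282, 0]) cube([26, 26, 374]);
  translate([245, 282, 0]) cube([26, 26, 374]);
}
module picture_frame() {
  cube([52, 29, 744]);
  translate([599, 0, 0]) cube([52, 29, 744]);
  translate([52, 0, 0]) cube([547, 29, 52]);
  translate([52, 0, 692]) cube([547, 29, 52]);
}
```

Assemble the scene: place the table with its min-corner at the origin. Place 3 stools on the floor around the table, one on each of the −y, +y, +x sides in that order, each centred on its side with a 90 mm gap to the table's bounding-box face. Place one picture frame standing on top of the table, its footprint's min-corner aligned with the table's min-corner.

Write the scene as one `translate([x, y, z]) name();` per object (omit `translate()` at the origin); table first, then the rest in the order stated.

table();
translate([332, -398, 0]) stool();
translate([332, 898, 0]) stool();
translate([1025, 250, 0]) stool();
translate([0, 0, 737]) picture_frame();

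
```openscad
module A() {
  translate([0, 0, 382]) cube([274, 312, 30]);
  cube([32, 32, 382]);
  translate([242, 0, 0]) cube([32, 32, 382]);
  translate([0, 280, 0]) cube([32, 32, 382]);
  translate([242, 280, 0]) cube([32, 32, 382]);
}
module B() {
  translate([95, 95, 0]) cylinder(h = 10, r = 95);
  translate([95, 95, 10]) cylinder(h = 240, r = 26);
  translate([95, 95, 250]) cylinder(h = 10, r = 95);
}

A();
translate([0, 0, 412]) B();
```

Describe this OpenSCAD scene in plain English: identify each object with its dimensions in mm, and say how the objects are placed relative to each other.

A is a four-legged stool. The seat is 274×312 mm, 30 mm thick, top at z = 412 mm. It stands on four square legs, each 32×32 mm in cross-section, from z = 0 to the seat underside, each flush with a corner of the seat.

B is a spool: two coaxial disc flanges of radius 95 mm and thickness 10 mm, joined by a core cylinder of radius 26 mm and height 240 mm. The lower flange rests on z = 0 and the three cylinders share a vertical axis.

The spool is on top of the stool.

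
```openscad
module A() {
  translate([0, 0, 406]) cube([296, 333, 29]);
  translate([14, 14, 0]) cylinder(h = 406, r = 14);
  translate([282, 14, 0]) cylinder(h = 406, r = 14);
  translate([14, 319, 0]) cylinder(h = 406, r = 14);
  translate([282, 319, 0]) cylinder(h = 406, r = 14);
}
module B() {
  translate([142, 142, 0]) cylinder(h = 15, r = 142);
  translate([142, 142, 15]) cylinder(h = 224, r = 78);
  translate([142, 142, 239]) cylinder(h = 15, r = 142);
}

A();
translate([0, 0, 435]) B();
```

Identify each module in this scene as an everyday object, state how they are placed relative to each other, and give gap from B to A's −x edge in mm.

The spool's min-x is at 0; the stool's min-x is 0; gap = 0 mm.

A is a stool. B is a spool. The spool is on top of the stool. The gap from the spool to the stool's −x edge is 0 mm.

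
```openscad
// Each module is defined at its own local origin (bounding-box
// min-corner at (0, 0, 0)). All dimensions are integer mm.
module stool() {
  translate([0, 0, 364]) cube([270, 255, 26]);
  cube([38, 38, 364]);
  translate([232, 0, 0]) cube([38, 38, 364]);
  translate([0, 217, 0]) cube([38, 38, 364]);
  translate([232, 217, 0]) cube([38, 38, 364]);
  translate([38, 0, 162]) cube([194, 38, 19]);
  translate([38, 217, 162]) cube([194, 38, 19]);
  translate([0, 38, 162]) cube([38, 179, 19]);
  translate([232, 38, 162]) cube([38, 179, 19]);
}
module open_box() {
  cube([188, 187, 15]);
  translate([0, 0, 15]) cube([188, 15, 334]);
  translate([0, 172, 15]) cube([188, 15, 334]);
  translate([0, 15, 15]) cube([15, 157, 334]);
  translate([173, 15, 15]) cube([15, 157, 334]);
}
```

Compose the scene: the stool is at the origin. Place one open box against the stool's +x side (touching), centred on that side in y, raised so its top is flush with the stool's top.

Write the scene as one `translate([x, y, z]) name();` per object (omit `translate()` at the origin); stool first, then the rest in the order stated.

stool();
translate([270, 34, 41]) open_box();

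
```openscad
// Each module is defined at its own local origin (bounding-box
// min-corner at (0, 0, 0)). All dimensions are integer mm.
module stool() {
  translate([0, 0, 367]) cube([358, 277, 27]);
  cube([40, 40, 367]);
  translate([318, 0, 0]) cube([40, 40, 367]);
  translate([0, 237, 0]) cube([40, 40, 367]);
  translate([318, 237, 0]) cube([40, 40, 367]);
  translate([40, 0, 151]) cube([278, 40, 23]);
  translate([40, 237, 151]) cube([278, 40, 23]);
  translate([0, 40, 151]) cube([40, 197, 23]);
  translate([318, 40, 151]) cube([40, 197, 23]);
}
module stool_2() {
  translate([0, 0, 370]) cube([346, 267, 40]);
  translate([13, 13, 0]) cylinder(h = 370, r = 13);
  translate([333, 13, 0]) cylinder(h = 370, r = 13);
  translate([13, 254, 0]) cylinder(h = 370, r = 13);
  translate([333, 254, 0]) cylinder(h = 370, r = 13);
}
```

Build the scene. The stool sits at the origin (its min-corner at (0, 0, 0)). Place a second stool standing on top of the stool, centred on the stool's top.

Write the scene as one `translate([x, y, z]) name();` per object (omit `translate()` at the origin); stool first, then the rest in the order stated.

stool();
translate([6, 5, 394]) stool_2();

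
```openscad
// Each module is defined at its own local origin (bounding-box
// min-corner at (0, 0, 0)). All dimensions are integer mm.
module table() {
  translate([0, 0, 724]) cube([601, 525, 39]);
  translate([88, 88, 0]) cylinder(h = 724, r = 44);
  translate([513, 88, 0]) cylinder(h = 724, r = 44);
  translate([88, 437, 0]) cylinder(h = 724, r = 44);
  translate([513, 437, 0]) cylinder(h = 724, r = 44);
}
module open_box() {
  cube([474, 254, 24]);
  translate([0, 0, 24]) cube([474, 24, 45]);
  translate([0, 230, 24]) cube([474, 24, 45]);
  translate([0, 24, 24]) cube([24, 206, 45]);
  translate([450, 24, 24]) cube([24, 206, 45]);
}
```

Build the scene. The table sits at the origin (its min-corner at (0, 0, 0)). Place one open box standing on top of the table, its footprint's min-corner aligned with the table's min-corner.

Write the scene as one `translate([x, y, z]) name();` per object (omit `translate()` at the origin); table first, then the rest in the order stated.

table();
translate([0, 0, 763]) open_box();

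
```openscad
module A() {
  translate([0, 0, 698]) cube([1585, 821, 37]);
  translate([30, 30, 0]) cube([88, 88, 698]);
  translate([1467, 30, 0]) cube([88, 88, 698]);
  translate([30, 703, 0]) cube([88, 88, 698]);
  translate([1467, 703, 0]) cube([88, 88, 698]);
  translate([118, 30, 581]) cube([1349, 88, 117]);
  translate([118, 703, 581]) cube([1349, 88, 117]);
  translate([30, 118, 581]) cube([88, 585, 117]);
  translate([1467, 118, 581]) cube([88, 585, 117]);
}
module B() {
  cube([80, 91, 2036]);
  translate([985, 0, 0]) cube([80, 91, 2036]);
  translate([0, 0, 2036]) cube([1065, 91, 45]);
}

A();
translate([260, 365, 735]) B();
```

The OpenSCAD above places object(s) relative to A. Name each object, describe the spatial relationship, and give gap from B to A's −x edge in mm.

A is a table. B is a door frame. The door frame is on top of the table, centred. The gap from the door frame to the table's −x edge is 260 mm.

The door frame's min-x is at 260; the table's min-x is 0; gap = 260 mm.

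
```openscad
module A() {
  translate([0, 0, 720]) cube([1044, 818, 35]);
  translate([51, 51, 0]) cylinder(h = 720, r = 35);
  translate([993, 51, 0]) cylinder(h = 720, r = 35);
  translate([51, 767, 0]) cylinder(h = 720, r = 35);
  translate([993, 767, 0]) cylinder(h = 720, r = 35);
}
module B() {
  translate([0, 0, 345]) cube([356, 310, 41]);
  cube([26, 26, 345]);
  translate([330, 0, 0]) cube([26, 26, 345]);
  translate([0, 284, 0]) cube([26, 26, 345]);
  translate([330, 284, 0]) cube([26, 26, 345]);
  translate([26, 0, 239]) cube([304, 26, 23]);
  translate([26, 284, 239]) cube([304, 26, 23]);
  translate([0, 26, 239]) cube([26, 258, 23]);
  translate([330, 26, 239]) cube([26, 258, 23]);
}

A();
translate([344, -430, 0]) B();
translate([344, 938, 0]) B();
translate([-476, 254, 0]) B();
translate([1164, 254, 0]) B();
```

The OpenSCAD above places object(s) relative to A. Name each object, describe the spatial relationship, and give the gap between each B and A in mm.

A is a table. B is a stool. Four stools sit around the table at the −y, +y, −x, +x sides. The gap between each stool and the table is 120 mm.

Each stool's nearest face is 120 mm from the table's bounding box.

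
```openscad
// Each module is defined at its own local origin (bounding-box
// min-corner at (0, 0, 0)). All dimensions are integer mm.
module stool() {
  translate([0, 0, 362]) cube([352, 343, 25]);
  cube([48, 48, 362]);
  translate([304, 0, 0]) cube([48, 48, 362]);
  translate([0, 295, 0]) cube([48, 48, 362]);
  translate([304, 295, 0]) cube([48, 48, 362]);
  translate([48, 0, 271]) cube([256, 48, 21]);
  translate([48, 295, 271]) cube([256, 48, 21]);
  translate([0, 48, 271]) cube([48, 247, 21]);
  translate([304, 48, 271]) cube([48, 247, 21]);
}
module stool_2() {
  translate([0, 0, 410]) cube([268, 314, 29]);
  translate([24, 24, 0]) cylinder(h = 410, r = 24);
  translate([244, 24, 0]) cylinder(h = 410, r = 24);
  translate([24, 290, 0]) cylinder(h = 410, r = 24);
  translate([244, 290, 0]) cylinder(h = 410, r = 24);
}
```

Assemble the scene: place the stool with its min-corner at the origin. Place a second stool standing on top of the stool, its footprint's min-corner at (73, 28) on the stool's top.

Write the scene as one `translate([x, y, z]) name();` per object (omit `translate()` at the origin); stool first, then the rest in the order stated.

stool();
translate([73, 28, 387]) stool_2();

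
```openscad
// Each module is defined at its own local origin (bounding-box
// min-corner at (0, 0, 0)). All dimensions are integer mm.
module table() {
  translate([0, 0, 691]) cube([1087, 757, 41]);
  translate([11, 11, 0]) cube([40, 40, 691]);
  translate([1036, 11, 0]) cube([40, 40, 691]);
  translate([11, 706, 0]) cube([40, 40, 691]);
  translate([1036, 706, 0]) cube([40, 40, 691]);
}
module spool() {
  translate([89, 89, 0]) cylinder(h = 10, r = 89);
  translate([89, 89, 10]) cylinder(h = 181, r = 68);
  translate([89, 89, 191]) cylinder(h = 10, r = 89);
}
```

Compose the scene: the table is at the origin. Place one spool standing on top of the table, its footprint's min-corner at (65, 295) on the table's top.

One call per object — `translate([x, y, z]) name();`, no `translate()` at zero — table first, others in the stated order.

table();
translate([65, 295, 732]) spool();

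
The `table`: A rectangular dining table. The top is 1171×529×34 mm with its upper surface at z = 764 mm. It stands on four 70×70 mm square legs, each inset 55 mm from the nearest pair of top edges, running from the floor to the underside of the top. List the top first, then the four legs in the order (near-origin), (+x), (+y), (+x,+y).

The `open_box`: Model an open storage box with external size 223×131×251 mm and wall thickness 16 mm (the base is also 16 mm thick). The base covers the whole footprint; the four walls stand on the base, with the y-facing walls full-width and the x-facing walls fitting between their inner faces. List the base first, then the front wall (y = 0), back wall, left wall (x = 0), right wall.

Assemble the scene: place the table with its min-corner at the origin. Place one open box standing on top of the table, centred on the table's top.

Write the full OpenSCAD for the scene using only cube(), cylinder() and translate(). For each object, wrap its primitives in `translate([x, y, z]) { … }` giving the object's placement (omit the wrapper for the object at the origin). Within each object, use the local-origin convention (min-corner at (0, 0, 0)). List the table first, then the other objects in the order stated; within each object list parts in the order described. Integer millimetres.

translate([0, 0, 730]) cube([1171, 529, 34]);
translate([55, 55, 0]) cube([70, 70, 730]);
translate([1046, 55, 0]) cube([70, 70, 730]);
translate([55, 404, 0]) cube([70, 70, 730]);
translate([1046, 404, 0]) cube([70, 70, 730]);
translate([474, 199, 764]) {
  cube([223, 131, 16]);
  translate([0, 0, 16]) cube([223, 16, 235]);
  translate([0, 115, 16]) cube([223, 16, 235]);
  translate([0, 16, 16]) cube([16, 99, 235]);
  translate([207, 16, 16]) cube([16, 99, 235]);
}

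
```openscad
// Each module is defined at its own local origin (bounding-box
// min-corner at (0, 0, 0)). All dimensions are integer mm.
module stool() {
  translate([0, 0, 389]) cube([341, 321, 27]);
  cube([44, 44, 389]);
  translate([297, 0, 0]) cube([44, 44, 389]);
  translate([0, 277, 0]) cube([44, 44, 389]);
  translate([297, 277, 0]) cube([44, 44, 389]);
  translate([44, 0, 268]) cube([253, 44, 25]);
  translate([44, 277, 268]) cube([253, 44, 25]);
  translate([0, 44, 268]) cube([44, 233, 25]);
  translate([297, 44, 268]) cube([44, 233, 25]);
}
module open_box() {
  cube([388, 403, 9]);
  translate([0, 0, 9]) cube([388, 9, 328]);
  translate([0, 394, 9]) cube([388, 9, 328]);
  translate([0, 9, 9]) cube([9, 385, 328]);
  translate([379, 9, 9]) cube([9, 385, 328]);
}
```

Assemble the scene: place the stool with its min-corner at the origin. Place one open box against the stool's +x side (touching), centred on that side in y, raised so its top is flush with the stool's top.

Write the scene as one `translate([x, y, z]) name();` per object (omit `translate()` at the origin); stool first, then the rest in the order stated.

stool();
translate([341, -41, 79]) open_box();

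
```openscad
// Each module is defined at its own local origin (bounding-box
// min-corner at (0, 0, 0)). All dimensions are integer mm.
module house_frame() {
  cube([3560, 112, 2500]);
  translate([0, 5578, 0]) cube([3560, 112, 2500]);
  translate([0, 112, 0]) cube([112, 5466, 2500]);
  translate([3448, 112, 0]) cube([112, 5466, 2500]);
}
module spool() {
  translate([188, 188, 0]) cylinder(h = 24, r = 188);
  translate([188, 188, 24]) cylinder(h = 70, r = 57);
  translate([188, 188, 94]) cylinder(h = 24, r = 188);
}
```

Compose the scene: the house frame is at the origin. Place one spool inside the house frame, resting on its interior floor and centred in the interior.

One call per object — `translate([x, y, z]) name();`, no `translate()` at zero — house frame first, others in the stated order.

house_frame();
translate([1592, 2657, 0]) spool();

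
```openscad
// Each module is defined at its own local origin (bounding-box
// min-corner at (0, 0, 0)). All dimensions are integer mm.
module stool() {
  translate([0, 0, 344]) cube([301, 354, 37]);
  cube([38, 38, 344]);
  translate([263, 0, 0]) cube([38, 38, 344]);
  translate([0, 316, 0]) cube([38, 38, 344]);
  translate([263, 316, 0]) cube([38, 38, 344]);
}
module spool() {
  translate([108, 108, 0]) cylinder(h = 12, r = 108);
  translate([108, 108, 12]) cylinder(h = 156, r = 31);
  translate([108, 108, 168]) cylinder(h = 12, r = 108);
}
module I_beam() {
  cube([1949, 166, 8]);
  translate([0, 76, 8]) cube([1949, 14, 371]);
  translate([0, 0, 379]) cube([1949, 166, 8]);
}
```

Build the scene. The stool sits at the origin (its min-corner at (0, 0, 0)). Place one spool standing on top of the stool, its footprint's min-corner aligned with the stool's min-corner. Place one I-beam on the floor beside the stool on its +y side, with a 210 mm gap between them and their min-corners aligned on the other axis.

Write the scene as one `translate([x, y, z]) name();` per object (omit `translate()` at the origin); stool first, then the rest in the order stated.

stool();
translate([0, 0, 381]) spool();
translate([0, 564, 0]) I_beam();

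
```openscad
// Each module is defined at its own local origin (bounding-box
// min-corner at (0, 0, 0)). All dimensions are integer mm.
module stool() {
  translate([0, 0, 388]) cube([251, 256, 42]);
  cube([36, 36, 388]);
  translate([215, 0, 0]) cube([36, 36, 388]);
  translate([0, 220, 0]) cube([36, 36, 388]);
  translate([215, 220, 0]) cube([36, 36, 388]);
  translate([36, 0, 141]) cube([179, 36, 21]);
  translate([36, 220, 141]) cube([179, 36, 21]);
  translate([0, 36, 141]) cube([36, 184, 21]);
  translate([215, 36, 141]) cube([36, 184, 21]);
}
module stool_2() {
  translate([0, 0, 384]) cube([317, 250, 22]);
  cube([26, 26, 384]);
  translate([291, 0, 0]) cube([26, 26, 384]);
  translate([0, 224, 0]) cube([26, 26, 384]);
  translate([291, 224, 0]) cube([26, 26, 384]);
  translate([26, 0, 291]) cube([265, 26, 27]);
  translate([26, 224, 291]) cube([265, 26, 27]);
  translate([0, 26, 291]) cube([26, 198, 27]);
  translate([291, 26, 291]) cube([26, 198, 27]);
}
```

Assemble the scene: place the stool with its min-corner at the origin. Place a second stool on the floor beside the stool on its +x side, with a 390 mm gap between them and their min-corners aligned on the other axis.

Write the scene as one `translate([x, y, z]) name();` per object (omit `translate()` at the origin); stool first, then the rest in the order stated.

stool();
translate([641, 0, 0]) stool_2();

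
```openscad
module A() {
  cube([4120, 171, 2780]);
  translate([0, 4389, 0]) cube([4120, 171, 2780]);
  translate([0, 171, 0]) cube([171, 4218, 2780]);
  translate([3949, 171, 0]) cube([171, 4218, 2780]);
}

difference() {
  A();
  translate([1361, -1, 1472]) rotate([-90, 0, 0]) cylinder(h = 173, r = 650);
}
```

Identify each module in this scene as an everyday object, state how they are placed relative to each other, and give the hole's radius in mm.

A is a house frame. The house frame has a circular hole through its front wall. The hole's radius is 650 mm.

The subtracted cylinder has r = 650 mm.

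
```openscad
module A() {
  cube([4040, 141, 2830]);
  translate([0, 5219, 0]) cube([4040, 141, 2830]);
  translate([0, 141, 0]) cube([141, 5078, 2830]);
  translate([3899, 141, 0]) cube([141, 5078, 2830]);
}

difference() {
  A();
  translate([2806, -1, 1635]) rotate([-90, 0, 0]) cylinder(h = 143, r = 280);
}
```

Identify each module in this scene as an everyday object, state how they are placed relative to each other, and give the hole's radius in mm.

A is a house frame. The house frame has a circular hole through its front wall. The hole's radius is 280 mm.

The subtracted cylinder has r = 280 mm.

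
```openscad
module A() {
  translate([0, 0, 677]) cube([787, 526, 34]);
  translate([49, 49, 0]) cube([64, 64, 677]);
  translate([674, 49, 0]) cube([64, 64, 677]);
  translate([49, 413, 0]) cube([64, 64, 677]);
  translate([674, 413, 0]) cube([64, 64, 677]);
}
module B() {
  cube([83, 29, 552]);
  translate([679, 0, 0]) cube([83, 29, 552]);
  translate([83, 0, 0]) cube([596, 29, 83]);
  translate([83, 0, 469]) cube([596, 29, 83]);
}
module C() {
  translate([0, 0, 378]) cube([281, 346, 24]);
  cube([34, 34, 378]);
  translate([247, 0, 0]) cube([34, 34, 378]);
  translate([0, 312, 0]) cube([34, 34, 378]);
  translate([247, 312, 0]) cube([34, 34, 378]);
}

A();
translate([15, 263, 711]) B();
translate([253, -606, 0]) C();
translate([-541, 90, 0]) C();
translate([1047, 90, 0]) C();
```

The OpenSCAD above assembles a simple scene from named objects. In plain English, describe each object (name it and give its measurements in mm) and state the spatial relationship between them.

A is a rectangular dining table. The top is 787×526×34 mm with its upper surface at z = 711 mm. It stands on four 64×64 mm square legs, each inset 49 mm from the nearest pair of top edges, running from the floor to the underside of the top.

B is a rectangular picture frame lying in the x–z plane (depth along y). The opening is 596 mm wide (x) by 386 mm tall (z), surrounded by a border 83 mm wide on all four sides. The frame is 29 mm deep and is made of two full-height vertical stiles with two horizontal rails fitted between them.

C is a four-legged stool. The seat is a 281×346×24 mm slab whose top surface is at z = 402 mm; four square legs, each 34×34 mm in cross-section, run from the floor (z = 0) to the underside of the seat, each flush with a corner of the seat.

The picture frame is on top of the table. Three stools sit around the table at the −y, −x, +x sides.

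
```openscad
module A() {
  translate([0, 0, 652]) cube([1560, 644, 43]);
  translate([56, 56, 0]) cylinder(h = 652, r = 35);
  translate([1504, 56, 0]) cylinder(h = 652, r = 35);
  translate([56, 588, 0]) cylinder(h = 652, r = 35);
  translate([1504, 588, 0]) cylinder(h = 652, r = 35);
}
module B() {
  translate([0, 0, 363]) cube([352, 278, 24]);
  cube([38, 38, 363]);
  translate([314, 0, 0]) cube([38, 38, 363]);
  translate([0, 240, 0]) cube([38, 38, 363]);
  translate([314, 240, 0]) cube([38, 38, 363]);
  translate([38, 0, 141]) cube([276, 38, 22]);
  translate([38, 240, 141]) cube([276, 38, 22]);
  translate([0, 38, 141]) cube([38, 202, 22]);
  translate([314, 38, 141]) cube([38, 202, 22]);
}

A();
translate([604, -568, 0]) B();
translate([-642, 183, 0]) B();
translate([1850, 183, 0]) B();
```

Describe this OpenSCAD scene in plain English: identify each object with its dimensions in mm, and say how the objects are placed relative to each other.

A is a table: top 1560 mm (x) × 644 mm (y), 43 mm thick, upper face at z = 695 mm, on four round legs of 70 mm diameter, each leg's bounding box inset 21 mm from the nearest pair of top edges, running from z = 0 to the bottom of the top.

B is a simple wooden stool: a rectangular seat 352 mm (x) by 278 mm (y), 24 mm thick, top face at z = 387 mm, on four square legs, each 38×38 mm in cross-section. The legs rest on z = 0, each flush with a corner of the seat. Four stretchers, 38 mm wide and 22 mm tall, connect adjacent legs with their undersides at z = 141 mm, each running between the inner faces of the legs it joins and aligned with the legs' outer faces on the other axis.

Three stools sit around the table at the −y, −x, +x sides.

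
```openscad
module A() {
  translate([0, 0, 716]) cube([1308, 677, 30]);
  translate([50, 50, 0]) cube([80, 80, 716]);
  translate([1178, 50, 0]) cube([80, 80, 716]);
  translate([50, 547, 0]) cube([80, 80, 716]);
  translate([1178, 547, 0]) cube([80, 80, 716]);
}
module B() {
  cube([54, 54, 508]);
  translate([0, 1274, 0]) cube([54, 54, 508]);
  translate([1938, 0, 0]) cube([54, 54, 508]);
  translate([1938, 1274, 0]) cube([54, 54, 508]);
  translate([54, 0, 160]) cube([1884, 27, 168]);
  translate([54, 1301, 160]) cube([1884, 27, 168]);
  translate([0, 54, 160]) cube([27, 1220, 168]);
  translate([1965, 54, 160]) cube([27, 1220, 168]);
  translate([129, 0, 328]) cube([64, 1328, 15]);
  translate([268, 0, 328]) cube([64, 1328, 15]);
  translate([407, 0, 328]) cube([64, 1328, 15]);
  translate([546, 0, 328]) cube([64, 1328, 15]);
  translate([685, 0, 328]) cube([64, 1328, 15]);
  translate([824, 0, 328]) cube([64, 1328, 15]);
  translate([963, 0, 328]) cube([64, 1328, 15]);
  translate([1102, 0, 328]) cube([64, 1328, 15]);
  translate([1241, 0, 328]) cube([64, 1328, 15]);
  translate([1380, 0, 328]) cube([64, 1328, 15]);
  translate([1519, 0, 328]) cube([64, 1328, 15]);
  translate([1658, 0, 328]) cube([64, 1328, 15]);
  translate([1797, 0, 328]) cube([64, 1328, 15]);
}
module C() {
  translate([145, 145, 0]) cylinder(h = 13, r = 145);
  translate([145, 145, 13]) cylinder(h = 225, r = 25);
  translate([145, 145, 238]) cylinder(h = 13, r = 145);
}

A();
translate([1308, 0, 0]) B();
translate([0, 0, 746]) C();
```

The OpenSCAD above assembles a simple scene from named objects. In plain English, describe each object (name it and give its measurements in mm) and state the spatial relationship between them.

A is a rectangular dining table. The top is 1308×677×30 mm with its upper surface at z = 746 mm. It stands on four 80×80 mm square legs, each inset 50 mm from the nearest pair of top edges, running from the floor to the underside of the top.

B is a bed frame 1992 mm long (x) by 1328 mm wide (y). Four 54×54 mm corner posts, 508 mm tall, at the corners of the footprint. Four rails of 27 mm thickness and 168 mm height run between adjacent posts with their undersides at z = 160 mm, their outer faces flush with the outside of the frame (the two x-running rails run between the posts' inner faces; the two y-running rails run between the posts' inner faces). 13 slats, each 64 mm wide (x) and 15 mm thick, lie across the top of the two x-running rails, running the full 1328 mm width of the frame in y; the slats are evenly spaced along x between the inner faces of the end posts with equal gaps (rounded down to the nearest mm) at the −x end and between each pair — any rounding remainder accumulates at the +x end.

C is a spool: two coaxial disc flanges of radius 145 mm and thickness 13 mm, joined by a core cylinder of radius 25 mm and height 225 mm. The lower flange rests on z = 0 and the three cylinders share a vertical axis.

The bed frame is against the table's +x side, with their −y faces flush. The spool is on top of the table.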